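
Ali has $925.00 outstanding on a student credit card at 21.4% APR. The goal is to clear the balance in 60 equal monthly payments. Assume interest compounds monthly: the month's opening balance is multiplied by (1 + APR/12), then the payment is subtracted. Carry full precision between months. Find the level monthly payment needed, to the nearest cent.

$25.23

Monthly rate r = 21.4%/12 = 1.78333% = 0.0178333.
Level-payment amortization: P = B₀·r / (1 − (1+r)^(−n)) = 925.00·0.0178333 / (1 − 1.01783^(−60)).
Denominator 1 − (1+r)^(−60) = 0.653741994.
P = 16.4958 / 0.653741994 ≈ 25.23.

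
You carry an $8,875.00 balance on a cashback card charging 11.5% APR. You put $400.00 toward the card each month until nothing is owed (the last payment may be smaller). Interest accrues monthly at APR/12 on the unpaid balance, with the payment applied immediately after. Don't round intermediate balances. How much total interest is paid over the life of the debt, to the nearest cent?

$1,150.89

Monthly rate r = 11.5%/12 = 0.958333% = 0.00958333.
Payoff takes n = ⌈−ln(1 − rB₀/P)/ln(1+r)⌉ = ⌈25.064⌉ = 26 payments; the last is $25.89.
Total paid = 25·$400.00 + $25.89 = $10,025.89.
Total interest = total paid − principal = $10,025.89 − $8,875.00 = $1,150.89.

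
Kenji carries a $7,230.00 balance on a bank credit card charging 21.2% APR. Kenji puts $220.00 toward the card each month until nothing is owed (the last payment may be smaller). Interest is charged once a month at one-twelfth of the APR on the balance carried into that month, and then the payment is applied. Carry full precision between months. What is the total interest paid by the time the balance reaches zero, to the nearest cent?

Monthly rate r = 21.2%/12 = 1.76667% = 0.0176667.
Payoff takes n = ⌈−ln(1 − rB₀/P)/ln(1+r)⌉ = ⌈49.617⌉ = 50 payments; the last is $136.13.
Total paid = 49·$220.00 + $136.13 = $10,916.13.
Total interest = total paid − principal = $10,916.13 − $7,230.00 = $3,686.13.

$3,686.13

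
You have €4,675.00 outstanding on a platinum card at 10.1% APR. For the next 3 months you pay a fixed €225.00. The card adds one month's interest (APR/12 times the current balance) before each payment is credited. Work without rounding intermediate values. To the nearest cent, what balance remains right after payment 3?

Monthly rate r = 10.1%/12 = 0.841667% = 0.00841667.
Each month: B ← B·(1+r) − €225.00.
Month 1: interest €39.35; balance after payment €4,489.35.
Month 2: interest €37.79; balance after payment €4,302.13.
Month 3: interest €36.21; balance after payment €4,113.34.

€4,113.34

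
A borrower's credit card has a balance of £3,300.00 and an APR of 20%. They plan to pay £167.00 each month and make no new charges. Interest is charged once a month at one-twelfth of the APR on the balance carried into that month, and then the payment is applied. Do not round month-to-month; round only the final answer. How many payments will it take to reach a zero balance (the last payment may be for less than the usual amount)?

25 payments

Monthly rate r = 20%/12 = 1.66667% = 0.0166667.
Recurrence: B ← B·(1+r) − £167.00.
Month 1: interest £55.00; balance after payment £3,188.00.
Month 2: interest £53.13; balance after payment £3,074.13.
Closed form: n = −ln(1 − rB₀/P)/ln(1+r) = −ln(0.67066)/ln(1.01667) ≈ 24.169, so the balance reaches zero during payment 25.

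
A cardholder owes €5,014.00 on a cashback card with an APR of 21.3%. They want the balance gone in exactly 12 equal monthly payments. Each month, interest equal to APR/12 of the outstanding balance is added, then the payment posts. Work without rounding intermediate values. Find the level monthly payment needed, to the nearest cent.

€467.59

Monthly rate r = 21.3%/12 = 1.775% = 0.01775.
Level-payment amortization: P = B₀·r / (1 − (1+r)^(−n)) = 5014.00·0.01775 / (1 − 1.01775^(−12)).
Denominator 1 − (1+r)^(−12) = 0.190332574.
P = 88.9985 / 0.190332574 ≈ 467.59.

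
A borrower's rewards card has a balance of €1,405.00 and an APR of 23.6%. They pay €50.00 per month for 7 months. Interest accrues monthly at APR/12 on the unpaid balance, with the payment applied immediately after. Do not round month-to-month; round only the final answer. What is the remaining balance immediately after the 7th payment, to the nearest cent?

Monthly rate r = 23.6%/12 = 1.96667% = 0.0196667.
Each month: B ← B·(1+r) − €50.00.
Month 1: interest €27.63; balance after payment €1,382.63.
Month 2: interest €27.19; balance after payment €1,359.82.
Month 3: interest €26.74; balance after payment €1,336.57.
Month 4: interest €26.29; balance after payment €1,312.85.
Month 5: interest €25.82; balance after payment €1,288.67.
Month 6: interest €25.34; balance after payment €1,264.02.
Month 7: interest €24.86; balance after payment €1,238.87.

€1,238.87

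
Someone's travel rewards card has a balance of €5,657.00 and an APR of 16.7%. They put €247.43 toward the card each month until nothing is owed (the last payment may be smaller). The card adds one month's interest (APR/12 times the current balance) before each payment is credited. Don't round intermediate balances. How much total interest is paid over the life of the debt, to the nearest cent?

Monthly rate r = 16.7%/12 = 1.39167% = 0.0139167.
Payoff takes n = ⌈−ln(1 − rB₀/P)/ln(1+r)⌉ = ⌈27.711⌉ = 28 payments; the last is €176.27.
Total paid = 27·€247.43 + €176.27 = €6,856.88.
Total interest = total paid − principal = €6,856.88 − €5,657.00 = €1,199.88.

€1,199.88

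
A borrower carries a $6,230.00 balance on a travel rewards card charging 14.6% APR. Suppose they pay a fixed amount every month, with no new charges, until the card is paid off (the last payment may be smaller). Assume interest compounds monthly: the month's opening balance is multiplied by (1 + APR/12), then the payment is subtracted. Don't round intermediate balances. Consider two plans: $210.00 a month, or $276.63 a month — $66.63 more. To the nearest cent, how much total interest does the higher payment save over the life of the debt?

$450.25

Monthly rate r = 14.6%/12 = 1.21667% = 0.0121667.
At $210.00/mo: n = ⌈−ln(1 − rB₀/P)/ln(1+r)⌉ = 38 payments (last $5.48); total interest = total paid − $6,230.00 = $1,545.48.
At $276.63/mo: 27 payments (last $132.85); total interest $1,095.23.
Interest saved = $1,545.48 − $1,095.23 = $450.25.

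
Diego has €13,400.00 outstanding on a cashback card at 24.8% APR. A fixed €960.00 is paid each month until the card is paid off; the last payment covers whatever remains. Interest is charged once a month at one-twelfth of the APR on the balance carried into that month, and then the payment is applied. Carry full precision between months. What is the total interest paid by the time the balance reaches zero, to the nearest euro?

Monthly rate r = 24.8%/12 = 2.06667% = 0.0206667.
Payoff takes n = ⌈−ln(1 − rB₀/P)/ln(1+r)⌉ = ⌈16.638⌉ = 17 payments; the last is €614.45.
Total paid = 16·€960.00 + €614.45 = €15,974.45.
Total interest = total paid − principal = €15,974.45 − €13,400.00 = €2,574.45.

€2,574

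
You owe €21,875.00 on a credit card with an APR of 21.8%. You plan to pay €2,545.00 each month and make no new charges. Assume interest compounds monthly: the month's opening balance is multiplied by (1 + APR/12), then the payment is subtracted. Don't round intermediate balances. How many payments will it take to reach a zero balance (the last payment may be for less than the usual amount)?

10 months

Monthly rate r = 21.8%/12 = 1.81667% = 0.0181667.
Recurrence: B ← B·(1+r) − €2,545.00.
Month 1: interest €397.40; balance after payment €19,727.40.
Month 2: interest €358.38; balance after payment €17,540.78.
Closed form: n = −ln(1 − rB₀/P)/ln(1+r) = −ln(0.84385)/ln(1.01817) ≈ 9.430, so the balance reaches zero during payment 10.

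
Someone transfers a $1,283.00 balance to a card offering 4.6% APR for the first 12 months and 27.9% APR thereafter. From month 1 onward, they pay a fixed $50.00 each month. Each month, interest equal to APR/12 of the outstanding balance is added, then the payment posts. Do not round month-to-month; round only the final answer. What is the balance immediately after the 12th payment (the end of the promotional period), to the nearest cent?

Promo months 1–12 at r₀ = 4.6%/12 = 0.00383333; months 13+ at r₁ = 27.9%/12 = 0.02325.
After month 12: iterate B ← B·(1+r₀) − $50.00 for 12 months → $730.47.

$730.47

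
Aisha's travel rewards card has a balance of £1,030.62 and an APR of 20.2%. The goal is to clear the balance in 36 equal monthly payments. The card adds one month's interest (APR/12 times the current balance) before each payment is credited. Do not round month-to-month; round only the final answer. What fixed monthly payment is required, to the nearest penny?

Monthly rate r = 20.2%/12 = 1.68333% = 0.0168333.
Level-payment amortization: P = B₀·r / (1 − (1+r)^(−n)) = 1030.62·0.0168333 / (1 − 1.01683^(−36)).
Denominator 1 − (1+r)^(−36) = 0.451712791.
P = 17.3488 / 0.451712791 ≈ 38.41.

£38.41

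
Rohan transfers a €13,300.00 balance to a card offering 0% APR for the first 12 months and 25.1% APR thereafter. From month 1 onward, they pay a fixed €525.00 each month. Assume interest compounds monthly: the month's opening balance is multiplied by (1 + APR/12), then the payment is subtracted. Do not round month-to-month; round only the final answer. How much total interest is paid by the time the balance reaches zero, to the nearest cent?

Promo months 1–12 at r₀ = 0%/12 = 0; months 13+ at r₁ = 25.1%/12 = 0.0209167.
After month 12 (no interest yet): B = €13,300.00 − 12·€525.00 = €7,000.00.
Then at r₁ with €525.00/mo: n₂ = −ln(1 − r₁·B/P)/ln(1+r₁) ≈ 15.79 → 16 more payments.
Total paid = 27·€525.00 + €418.03 = €14,593.03; interest = €14,593.03 − €13,300.00 = €1,293.03.

€1,293.03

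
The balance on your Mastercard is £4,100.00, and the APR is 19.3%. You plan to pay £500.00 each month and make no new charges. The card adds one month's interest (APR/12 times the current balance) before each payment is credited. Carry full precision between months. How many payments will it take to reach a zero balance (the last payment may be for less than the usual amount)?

9 months

Monthly rate r = 19.3%/12 = 1.60833% = 0.0160833.
Recurrence: B ← B·(1+r) − £500.00.
Month 1: interest £65.94; balance after payment £3,665.94.
Month 2: interest £58.96; balance after payment £3,224.90.
Closed form: n = −ln(1 − rB₀/P)/ln(1+r) = −ln(0.86812)/ln(1.01608) ≈ 8.864, so the balance reaches zero during payment 9.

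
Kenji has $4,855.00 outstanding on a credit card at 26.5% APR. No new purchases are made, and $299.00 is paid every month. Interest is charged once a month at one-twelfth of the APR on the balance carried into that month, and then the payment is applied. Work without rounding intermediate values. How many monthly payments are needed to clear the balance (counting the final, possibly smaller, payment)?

Monthly rate r = 26.5%/12 = 2.20833% = 0.0220833.
Recurrence: B ← B·(1+r) − $299.00.
Month 1: interest $107.21; balance after payment $4,663.21.
Month 2: interest $102.98; balance after payment $4,467.19.
Closed form: n = −ln(1 − rB₀/P)/ln(1+r) = −ln(0.64142)/ln(1.02208) ≈ 20.330, so the balance reaches zero during payment 21.

21 payments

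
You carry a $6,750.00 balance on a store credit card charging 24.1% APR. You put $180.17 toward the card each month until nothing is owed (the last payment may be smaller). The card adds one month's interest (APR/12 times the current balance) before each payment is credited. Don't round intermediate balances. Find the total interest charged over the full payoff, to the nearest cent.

$5,899.31

Monthly rate r = 24.1%/12 = 2.00833% = 0.0200833.
Payoff takes n = ⌈−ln(1 − rB₀/P)/ln(1+r)⌉ = ⌈70.206⌉ = 71 payments; the last is $37.41.
Total paid = 70·$180.17 + $37.41 = $12,649.31.
Total interest = total paid − principal = $12,649.31 − $6,750.00 = $5,899.31.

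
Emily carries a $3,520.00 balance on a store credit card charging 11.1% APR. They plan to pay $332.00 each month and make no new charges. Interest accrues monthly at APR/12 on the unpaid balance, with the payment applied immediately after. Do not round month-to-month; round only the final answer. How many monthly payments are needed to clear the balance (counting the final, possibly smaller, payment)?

12 months

Monthly rate r = 11.1%/12 = 0.925% = 0.00925.
Recurrence: B ← B·(1+r) − $332.00.
Month 1: interest $32.56; balance after payment $3,220.56.
Month 2: interest $29.79; balance after payment $2,918.35.
Closed form: n = −ln(1 − rB₀/P)/ln(1+r) = −ln(0.90193)/ln(1.00925) ≈ 11.211, so the balance reaches zero during payment 12.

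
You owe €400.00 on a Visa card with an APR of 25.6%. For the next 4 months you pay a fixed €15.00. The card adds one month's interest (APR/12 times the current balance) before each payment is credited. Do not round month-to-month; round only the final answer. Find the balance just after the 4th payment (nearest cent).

Monthly rate r = 25.6%/12 = 2.13333% = 0.0213333.
Each month: B ← B·(1+r) − €15.00.
Month 1: interest €8.53; balance after payment €393.53.
Month 2: interest €8.40; balance after payment €386.93.
Month 3: interest €8.25; balance after payment €380.18.
Month 4: interest €8.11; balance after payment €373.29.

€373.29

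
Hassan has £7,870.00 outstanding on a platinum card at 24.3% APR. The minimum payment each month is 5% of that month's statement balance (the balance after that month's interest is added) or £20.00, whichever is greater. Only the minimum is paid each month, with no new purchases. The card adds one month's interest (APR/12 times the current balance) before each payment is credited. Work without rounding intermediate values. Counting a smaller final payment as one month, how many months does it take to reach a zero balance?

Monthly rate r = 24.3%/12 = 2.025% = 0.02025.
While 5% of the post-interest balance exceeds £20.00, each month B ← (B·(1+r))·(1 − 0.05), i.e. B shrinks by the factor (1+r)·0.95 = 0.96924.
This holds for months 1–96. Entering month 97 the balance is £391.99; 5% of the post-interest balance is now below £20.00, so the flat £20.00 minimum applies from here.
From month 97 a fixed £20.00 at rate r clears £391.99 in 26 more payments. Total: 96 + 26 = 122 months.

122 months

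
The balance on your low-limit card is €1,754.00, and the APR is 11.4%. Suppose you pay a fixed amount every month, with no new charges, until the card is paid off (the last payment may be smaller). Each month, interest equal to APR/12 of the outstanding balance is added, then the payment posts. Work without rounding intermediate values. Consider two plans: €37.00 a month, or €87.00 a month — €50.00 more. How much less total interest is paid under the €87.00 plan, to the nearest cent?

Monthly rate r = 11.4%/12 = 0.95% = 0.0095.
At €37.00/mo: n = ⌈−ln(1 − rB₀/P)/ln(1+r)⌉ = 64 payments (last €11.00); total interest = total paid − €1,754.00 = €588.00.
At €87.00/mo: 23 payments (last €42.40); total interest €202.40.
Interest saved = €588.00 − €202.40 = €385.60.

€385.60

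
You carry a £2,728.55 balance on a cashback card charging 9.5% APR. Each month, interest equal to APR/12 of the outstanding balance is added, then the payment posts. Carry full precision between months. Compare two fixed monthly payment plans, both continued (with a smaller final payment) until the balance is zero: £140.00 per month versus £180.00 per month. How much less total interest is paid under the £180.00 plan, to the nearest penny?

£57.10

Monthly rate r = 9.5%/12 = 0.791667% = 0.00791667.
At £140.00/mo: n = ⌈−ln(1 − rB₀/P)/ln(1+r)⌉ = 22 payments (last £35.38); total interest = total paid − £2,728.55 = £246.83.
At £180.00/mo: 17 payments (last £38.28); total interest £189.73.
Interest saved = £246.83 − £189.73 = £57.10.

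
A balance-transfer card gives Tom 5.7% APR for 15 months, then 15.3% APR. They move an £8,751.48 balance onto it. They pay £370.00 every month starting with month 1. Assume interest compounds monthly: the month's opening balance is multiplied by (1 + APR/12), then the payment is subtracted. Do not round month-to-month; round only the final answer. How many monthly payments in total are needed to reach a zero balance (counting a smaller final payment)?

Promo months 1–15 at r₀ = 5.7%/12 = 0.00475; months 16+ at r₁ = 15.3%/12 = 0.01275.
After month 15: iterate B ← B·(1+r₀) − £370.00 for 15 months → £3,657.80.
Then at r₁ with £370.00/mo: n₂ = −ln(1 − r₁·B/P)/ln(1+r₁) ≈ 10.63 → 11 more payments.

26 payments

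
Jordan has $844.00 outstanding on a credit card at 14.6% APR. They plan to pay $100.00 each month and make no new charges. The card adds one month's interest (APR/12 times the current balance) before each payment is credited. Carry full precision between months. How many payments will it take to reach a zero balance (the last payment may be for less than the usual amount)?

Monthly rate r = 14.6%/12 = 1.21667% = 0.0121667.
Recurrence: B ← B·(1+r) − $100.00.
Month 1: interest $10.27; balance after payment $754.27.
Month 2: interest $9.18; balance after payment $663.45.
Closed form: n = −ln(1 − rB₀/P)/ln(1+r) = −ln(0.89731)/ln(1.01217) ≈ 8.960, so the balance reaches zero during payment 9.

9 months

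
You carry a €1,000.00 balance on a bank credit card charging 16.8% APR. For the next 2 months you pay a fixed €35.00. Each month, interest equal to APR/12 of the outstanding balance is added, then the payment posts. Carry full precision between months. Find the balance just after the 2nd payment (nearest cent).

Monthly rate r = 16.8%/12 = 1.4% = 0.014.
Each month: B ← B·(1+r) − €35.00.
Month 1: interest €14.00; balance after payment €979.00.
Month 2: interest €13.71; balance after payment €957.71.

€957.71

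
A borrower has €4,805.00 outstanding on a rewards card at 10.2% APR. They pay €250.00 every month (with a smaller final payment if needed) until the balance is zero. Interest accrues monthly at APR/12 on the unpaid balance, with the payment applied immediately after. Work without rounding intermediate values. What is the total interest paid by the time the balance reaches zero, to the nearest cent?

€463.61

Monthly rate r = 10.2%/12 = 0.85% = 0.0085.
Payoff takes n = ⌈−ln(1 − rB₀/P)/ln(1+r)⌉ = ⌈21.074⌉ = 22 payments; the last is €18.61.
Total paid = 21·€250.00 + €18.61 = €5,268.61.
Total interest = total paid − principal = €5,268.61 − €4,805.00 = €463.61.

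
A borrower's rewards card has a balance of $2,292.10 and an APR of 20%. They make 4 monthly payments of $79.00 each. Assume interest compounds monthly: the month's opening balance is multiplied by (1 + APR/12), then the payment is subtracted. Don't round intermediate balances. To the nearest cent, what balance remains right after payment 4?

$2,124.78

Monthly rate r = 20%/12 = 1.66667% = 0.0166667.
Each month: B ← B·(1+r) − $79.00.
Month 1: interest $38.20; balance after payment $2,251.30.
Month 2: interest $37.52; balance after payment $2,209.82.
Month 3: interest $36.83; balance after payment $2,167.65.
Month 4: interest $36.13; balance after payment $2,124.78.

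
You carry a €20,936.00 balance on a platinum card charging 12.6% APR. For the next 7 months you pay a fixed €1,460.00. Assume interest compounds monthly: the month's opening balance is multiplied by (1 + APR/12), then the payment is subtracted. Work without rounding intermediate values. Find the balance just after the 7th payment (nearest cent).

Monthly rate r = 12.6%/12 = 1.05% = 0.0105.
Each month: B ← B·(1+r) − €1,460.00.
Month 1: interest €219.83; balance after payment €19,695.83.
Month 2: interest €206.81; balance after payment €18,442.63.
Month 3: interest €193.65; balance after payment €17,176.28.
Month 4: interest €180.35; balance after payment €15,896.63.
Month 5: interest €166.91; balance after payment €14,603.55.
Month 6: interest €153.34; balance after payment €13,296.88.
Month 7: interest €139.62; balance after payment €11,976.50.

€11,976.50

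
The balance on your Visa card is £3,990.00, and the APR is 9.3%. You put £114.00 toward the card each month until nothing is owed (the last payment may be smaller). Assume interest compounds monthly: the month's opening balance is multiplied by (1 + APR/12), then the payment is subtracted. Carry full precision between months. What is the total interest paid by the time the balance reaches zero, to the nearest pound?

Monthly rate r = 9.3%/12 = 0.775% = 0.00775.
Payoff takes n = ⌈−ln(1 − rB₀/P)/ln(1+r)⌉ = ⌈40.987⌉ = 41 payments; the last is £112.52.
Total paid = 40·£114.00 + £112.52 = £4,672.52.
Total interest = total paid − principal = £4,672.52 − £3,990.00 = £682.52.

£683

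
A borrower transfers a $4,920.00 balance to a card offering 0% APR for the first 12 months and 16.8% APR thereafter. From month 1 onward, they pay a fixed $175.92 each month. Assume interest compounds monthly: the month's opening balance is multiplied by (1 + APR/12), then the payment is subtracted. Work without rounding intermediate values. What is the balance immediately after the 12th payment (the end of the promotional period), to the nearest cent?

$2,808.96

Promo months 1–12 at r₀ = 0%/12 = 0; months 13+ at r₁ = 16.8%/12 = 0.014.
After month 12 (no interest yet): B = $4,920.00 − 12·$175.92 = $2,808.96.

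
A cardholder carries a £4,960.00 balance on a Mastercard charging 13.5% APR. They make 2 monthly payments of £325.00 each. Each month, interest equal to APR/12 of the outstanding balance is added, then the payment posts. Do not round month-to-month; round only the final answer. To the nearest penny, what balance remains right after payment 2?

£4,418.57

Monthly rate r = 13.5%/12 = 1.125% = 0.01125.
Each month: B ← B·(1+r) − £325.00.
Month 1: interest £55.80; balance after payment £4,690.80.
Month 2: interest £52.77; balance after payment £4,418.57.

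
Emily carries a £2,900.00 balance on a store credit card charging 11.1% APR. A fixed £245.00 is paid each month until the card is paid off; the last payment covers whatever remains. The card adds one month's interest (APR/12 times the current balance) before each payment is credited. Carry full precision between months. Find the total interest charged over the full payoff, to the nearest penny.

Monthly rate r = 11.1%/12 = 0.925% = 0.00925.
Payoff takes n = ⌈−ln(1 − rB₀/P)/ln(1+r)⌉ = ⌈12.594⌉ = 13 payments; the last is £145.85.
Total paid = 12·£245.00 + £145.85 = £3,085.85.
Total interest = total paid − principal = £3,085.85 − £2,900.00 = £185.85.

£185.85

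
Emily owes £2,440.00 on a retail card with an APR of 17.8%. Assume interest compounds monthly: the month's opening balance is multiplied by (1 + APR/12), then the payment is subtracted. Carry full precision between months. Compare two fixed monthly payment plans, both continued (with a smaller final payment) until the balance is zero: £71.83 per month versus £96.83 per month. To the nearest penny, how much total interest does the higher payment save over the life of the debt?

£341.32

Monthly rate r = 17.8%/12 = 1.48333% = 0.0148333.
At £71.83/mo: n = ⌈−ln(1 − rB₀/P)/ln(1+r)⌉ = 48 payments (last £43.45); total interest = total paid − £2,440.00 = £979.46.
At £96.83/mo: 32 payments (last £76.41); total interest £638.14.
Interest saved = £979.46 − £638.14 = £341.32.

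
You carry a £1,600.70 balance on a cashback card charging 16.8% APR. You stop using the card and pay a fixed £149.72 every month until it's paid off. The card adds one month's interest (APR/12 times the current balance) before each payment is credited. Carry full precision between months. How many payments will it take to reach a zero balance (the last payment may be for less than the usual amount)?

Monthly rate r = 16.8%/12 = 1.4% = 0.014.
Recurrence: B ← B·(1+r) − £149.72.
Month 1: interest £22.41; balance after payment £1,473.39.
Month 2: interest £20.63; balance after payment £1,344.30.
Closed form: n = −ln(1 − rB₀/P)/ln(1+r) = −ln(0.85032)/ln(1.014) ≈ 11.662, so the balance reaches zero during payment 12.

12 months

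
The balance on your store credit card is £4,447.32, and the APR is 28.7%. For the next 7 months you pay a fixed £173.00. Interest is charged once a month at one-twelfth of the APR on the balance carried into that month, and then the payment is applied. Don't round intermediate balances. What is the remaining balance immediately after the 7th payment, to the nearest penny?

Monthly rate r = 28.7%/12 = 2.39167% = 0.0239167.
Each month: B ← B·(1+r) − £173.00.
Month 1: interest £106.37; balance after payment £4,380.69.
Month 2: interest £104.77; balance after payment £4,312.46.
Month 3: interest £103.14; balance after payment £4,242.60.
Month 4: interest £101.47; balance after payment £4,171.06.
Month 5: interest £99.76; balance after payment £4,097.82.
Month 6: interest £98.01; balance after payment £4,022.83.
Month 7: interest £96.21; balance after payment £3,946.04.

£3,946.04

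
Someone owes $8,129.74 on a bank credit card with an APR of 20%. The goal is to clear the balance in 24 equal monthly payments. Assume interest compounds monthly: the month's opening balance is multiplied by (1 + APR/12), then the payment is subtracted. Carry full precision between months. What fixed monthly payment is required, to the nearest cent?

Monthly rate r = 20%/12 = 1.66667% = 0.0166667.
Level-payment amortization: P = B₀·r / (1 − (1+r)^(−n)) = 8129.74·0.0166667 / (1 − 1.01667^(−24)).
Denominator 1 − (1+r)^(−24) = 0.327466428.
P = 135.496 / 0.327466428 ≈ 413.77.

$413.77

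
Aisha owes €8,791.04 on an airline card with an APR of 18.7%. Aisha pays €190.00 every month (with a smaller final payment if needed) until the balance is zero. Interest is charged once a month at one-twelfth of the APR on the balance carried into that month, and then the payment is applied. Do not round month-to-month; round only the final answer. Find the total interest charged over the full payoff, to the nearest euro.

€6,895

Monthly rate r = 18.7%/12 = 1.55833% = 0.0155833.
Payoff takes n = ⌈−ln(1 − rB₀/P)/ln(1+r)⌉ = ⌈82.558⌉ = 83 payments; the last is €106.45.
Total paid = 82·€190.00 + €106.45 = €15,686.45.
Total interest = total paid − principal = €15,686.45 − €8,791.04 = €6,895.41.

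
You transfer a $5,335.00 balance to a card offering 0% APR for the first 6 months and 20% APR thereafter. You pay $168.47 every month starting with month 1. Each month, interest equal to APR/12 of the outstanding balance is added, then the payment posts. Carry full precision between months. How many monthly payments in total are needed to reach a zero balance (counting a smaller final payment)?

40 months

Promo months 1–6 at r₀ = 0%/12 = 0; months 7+ at r₁ = 20%/12 = 0.0166667.
After month 6 (no interest yet): B = $5,335.00 − 6·$168.47 = $4,324.18.
Then at r₁ with $168.47/mo: n₂ = −ln(1 − r₁·B/P)/ln(1+r₁) ≈ 33.77 → 34 more payments.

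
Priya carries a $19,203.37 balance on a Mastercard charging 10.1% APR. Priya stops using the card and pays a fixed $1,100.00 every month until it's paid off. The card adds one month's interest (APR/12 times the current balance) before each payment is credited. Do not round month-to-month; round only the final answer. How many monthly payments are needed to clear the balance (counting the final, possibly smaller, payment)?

Monthly rate r = 10.1%/12 = 0.841667% = 0.00841667.
Recurrence: B ← B·(1+r) − $1,100.00.
Month 1: interest $161.63; balance after payment $18,265.00.
Month 2: interest $153.73; balance after payment $17,318.73.
Closed form: n = −ln(1 − rB₀/P)/ln(1+r) = −ln(0.85307)/ln(1.00842) ≈ 18.961, so the balance reaches zero during payment 19.

19 months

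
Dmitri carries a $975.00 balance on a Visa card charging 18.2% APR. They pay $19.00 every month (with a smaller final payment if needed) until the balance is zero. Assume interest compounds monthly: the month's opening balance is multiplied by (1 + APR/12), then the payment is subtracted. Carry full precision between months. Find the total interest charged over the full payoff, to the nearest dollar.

Monthly rate r = 18.2%/12 = 1.51667% = 0.0151667.
Payoff takes n = ⌈−ln(1 − rB₀/P)/ln(1+r)⌉ = ⌈100.073⌉ = 101 payments; the last is $1.40.
Total paid = 100·$19.00 + $1.40 = $1,901.40.
Total interest = total paid − principal = $1,901.40 − $975.00 = $926.40.

$926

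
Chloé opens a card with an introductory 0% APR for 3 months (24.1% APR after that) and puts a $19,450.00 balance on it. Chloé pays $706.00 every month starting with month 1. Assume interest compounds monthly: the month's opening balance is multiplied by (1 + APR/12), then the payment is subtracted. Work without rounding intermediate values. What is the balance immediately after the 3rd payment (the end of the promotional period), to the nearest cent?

$17,332.00

Promo months 1–3 at r₀ = 0%/12 = 0; months 4+ at r₁ = 24.1%/12 = 0.0200833.
After month 3 (no interest yet): B = $19,450.00 − 3·$706.00 = $17,332.00.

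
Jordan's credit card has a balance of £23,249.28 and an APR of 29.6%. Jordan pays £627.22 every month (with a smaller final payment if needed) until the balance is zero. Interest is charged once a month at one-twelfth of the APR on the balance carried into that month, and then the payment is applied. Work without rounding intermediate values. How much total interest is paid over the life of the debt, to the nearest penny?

Monthly rate r = 29.6%/12 = 2.46667% = 0.0246667.
Payoff takes n = ⌈−ln(1 − rB₀/P)/ln(1+r)⌉ = ⌈100.839⌉ = 101 payments; the last is £527.31.
Total paid = 100·£627.22 + £527.31 = £63,249.31.
Total interest = total paid − principal = £63,249.31 − £23,249.28 = £40,000.03.

£40,000.03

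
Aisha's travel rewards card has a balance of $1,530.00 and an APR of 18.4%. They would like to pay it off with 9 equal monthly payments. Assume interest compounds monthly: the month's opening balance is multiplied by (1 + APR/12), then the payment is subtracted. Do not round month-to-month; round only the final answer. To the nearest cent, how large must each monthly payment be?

$183.30

Monthly rate r = 18.4%/12 = 1.53333% = 0.0153333.
Level-payment amortization: P = B₀·r / (1 − (1+r)^(−n)) = 1530.00·0.0153333 / (1 − 1.01533^(−9)).
Denominator 1 − (1+r)^(−9) = 0.127988522.
P = 23.46 / 0.127988522 ≈ 183.30.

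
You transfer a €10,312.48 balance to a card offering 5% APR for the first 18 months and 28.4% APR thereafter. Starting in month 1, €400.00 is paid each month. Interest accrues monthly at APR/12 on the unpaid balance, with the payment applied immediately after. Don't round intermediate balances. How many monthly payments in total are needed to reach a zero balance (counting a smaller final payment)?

29 months

Promo months 1–18 at r₀ = 5%/12 = 0.00416667; months 19+ at r₁ = 28.4%/12 = 0.0236667.
After month 18: iterate B ← B·(1+r₀) − €400.00 for 18 months → €3,653.17.
Then at r₁ with €400.00/mo: n₂ = −ln(1 − r₁·B/P)/ln(1+r₁) ≈ 10.41 → 11 more payments.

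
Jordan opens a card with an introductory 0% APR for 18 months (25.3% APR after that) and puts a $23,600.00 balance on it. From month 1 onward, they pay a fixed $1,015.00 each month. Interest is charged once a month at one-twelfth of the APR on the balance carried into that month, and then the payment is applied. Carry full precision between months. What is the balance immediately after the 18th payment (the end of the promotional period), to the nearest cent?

$5,330.00

Promo months 1–18 at r₀ = 0%/12 = 0; months 19+ at r₁ = 25.3%/12 = 0.0210833.
After month 18 (no interest yet): B = $23,600.00 − 18·$1,015.00 = $5,330.00.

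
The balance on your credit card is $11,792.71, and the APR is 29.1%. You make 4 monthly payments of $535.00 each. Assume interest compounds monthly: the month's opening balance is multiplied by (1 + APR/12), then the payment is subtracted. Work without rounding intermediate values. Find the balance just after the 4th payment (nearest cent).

Monthly rate r = 29.1%/12 = 2.425% = 0.02425.
Each month: B ← B·(1+r) − $535.00.
Month 1: interest $285.97; balance after payment $11,543.68.
Month 2: interest $279.93; balance after payment $11,288.62.
Month 3: interest $273.75; balance after payment $11,027.37.
Month 4: interest $267.41; balance after payment $10,759.78.

$10,759.78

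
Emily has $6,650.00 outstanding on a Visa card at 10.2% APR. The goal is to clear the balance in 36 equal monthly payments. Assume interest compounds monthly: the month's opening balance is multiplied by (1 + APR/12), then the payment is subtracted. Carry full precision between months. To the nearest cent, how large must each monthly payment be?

Monthly rate r = 10.2%/12 = 0.85% = 0.0085.
Level-payment amortization: P = B₀·r / (1 − (1+r)^(−n)) = 6650.00·0.0085 / (1 − 1.0085^(−36)).
Denominator 1 − (1+r)^(−36) = 0.262660486.
P = 56.525 / 0.262660486 ≈ 215.20.

$215.20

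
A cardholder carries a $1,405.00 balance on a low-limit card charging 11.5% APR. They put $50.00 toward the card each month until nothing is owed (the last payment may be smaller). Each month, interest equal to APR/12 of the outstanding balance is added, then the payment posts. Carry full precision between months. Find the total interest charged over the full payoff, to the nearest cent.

Monthly rate r = 11.5%/12 = 0.958333% = 0.00958333.
Payoff takes n = ⌈−ln(1 − rB₀/P)/ln(1+r)⌉ = ⌈32.895⌉ = 33 payments; the last is $44.76.
Total paid = 32·$50.00 + $44.76 = $1,644.76.
Total interest = total paid − principal = $1,644.76 − $1,405.00 = $239.76.

$239.76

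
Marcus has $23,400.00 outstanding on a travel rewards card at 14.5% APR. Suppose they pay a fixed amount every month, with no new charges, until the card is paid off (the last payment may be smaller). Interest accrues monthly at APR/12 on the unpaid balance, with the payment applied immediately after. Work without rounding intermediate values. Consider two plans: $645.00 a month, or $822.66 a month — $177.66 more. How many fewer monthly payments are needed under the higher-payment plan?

13 fewer payments

Monthly rate r = 14.5%/12 = 1.20833% = 0.0120833.
At $645.00/mo: n = ⌈−ln(1 − rB₀/P)/ln(1+r)⌉ = 49 payments (last $21.17); total interest = total paid − $23,400.00 = $7,581.17.
At $822.66/mo: 36 payments (last $52.25); total interest $5,445.35.
Payments saved = 49 − 36 = 13.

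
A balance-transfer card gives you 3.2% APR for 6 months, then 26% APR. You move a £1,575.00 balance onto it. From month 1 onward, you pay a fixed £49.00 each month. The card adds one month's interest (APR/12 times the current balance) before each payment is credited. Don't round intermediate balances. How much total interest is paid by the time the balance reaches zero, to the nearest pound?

£685

Promo months 1–6 at r₀ = 3.2%/12 = 0.00266667; months 7+ at r₁ = 26%/12 = 0.0216667.
After month 6: iterate B ← B·(1+r₀) − £49.00 for 6 months → £1,304.40.
Then at r₁ with £49.00/mo: n₂ = −ln(1 − r₁·B/P)/ln(1+r₁) ≈ 40.11 → 41 more payments.
Total paid = 46·£49.00 + £5.64 = £2,259.64; interest = £2,259.64 − £1,575.00 = £684.64.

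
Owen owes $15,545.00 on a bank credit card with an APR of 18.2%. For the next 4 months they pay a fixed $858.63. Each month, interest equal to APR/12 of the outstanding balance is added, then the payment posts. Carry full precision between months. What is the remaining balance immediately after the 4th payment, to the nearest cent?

$12,996.29

Monthly rate r = 18.2%/12 = 1.51667% = 0.0151667.
Each month: B ← B·(1+r) − $858.63.
Month 1: interest $235.77; balance after payment $14,922.14.
Month 2: interest $226.32; balance after payment $14,289.82.
Month 3: interest $216.73; balance after payment $13,647.92.
Month 4: interest $206.99; balance after payment $12,996.29.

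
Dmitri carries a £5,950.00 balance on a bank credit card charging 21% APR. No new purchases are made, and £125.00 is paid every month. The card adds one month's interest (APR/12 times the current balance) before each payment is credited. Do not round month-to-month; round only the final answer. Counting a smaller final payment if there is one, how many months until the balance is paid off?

Monthly rate r = 21%/12 = 1.75% = 0.0175.
Recurrence: B ← B·(1+r) − £125.00.
Month 1: interest £104.13; balance after payment £5,929.12.
Month 2: interest £103.76; balance after payment £5,907.88.
Closed form: n = −ln(1 − rB₀/P)/ln(1+r) = −ln(0.167)/ln(1.0175) ≈ 103.164, so the balance reaches zero during payment 104.

104 payments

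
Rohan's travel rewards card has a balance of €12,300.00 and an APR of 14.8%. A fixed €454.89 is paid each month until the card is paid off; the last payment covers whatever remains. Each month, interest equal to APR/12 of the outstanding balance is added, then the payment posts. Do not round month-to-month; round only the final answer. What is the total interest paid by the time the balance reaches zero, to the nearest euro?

Monthly rate r = 14.8%/12 = 1.23333% = 0.0123333.
Payoff takes n = ⌈−ln(1 − rB₀/P)/ln(1+r)⌉ = ⌈33.097⌉ = 34 payments; the last is €44.23.
Total paid = 33·€454.89 + €44.23 = €15,055.60.
Total interest = total paid − principal = €15,055.60 − €12,300.00 = €2,755.60.

€2,756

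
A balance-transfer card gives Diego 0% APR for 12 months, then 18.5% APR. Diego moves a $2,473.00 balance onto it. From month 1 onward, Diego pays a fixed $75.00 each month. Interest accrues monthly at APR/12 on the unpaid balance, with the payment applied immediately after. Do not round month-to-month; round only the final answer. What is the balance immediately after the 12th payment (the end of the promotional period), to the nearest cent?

$1,573.00

Promo months 1–12 at r₀ = 0%/12 = 0; months 13+ at r₁ = 18.5%/12 = 0.0154167.
After month 12 (no interest yet): B = $2,473.00 − 12·$75.00 = $1,573.00.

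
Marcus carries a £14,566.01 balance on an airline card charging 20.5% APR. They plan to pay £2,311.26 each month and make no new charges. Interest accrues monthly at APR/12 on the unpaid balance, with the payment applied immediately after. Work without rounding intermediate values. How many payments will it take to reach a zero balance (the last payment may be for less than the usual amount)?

Monthly rate r = 20.5%/12 = 1.70833% = 0.0170833.
Recurrence: B ← B·(1+r) − £2,311.26.
Month 1: interest £248.84; balance after payment £12,503.59.
Month 2: interest £213.60; balance after payment £10,405.93.
Closed form: n = −ln(1 − rB₀/P)/ln(1+r) = −ln(0.89234)/ln(1.01708) ≈ 6.725, so the balance reaches zero during payment 7.

7 payments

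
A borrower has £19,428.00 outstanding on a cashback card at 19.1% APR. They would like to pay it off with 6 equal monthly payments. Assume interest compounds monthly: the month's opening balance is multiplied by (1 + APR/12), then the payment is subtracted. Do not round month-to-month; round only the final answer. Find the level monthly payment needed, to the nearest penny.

Monthly rate r = 19.1%/12 = 1.59167% = 0.0159167.
Level-payment amortization: P = B₀·r / (1 − (1+r)^(−n)) = 19428.00·0.0159167 / (1 − 1.01592^(−6)).
Denominator 1 − (1+r)^(−6) = 0.0903978281.
P = 309.229 / 0.0903978281 ≈ 3420.76.

£3,420.76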